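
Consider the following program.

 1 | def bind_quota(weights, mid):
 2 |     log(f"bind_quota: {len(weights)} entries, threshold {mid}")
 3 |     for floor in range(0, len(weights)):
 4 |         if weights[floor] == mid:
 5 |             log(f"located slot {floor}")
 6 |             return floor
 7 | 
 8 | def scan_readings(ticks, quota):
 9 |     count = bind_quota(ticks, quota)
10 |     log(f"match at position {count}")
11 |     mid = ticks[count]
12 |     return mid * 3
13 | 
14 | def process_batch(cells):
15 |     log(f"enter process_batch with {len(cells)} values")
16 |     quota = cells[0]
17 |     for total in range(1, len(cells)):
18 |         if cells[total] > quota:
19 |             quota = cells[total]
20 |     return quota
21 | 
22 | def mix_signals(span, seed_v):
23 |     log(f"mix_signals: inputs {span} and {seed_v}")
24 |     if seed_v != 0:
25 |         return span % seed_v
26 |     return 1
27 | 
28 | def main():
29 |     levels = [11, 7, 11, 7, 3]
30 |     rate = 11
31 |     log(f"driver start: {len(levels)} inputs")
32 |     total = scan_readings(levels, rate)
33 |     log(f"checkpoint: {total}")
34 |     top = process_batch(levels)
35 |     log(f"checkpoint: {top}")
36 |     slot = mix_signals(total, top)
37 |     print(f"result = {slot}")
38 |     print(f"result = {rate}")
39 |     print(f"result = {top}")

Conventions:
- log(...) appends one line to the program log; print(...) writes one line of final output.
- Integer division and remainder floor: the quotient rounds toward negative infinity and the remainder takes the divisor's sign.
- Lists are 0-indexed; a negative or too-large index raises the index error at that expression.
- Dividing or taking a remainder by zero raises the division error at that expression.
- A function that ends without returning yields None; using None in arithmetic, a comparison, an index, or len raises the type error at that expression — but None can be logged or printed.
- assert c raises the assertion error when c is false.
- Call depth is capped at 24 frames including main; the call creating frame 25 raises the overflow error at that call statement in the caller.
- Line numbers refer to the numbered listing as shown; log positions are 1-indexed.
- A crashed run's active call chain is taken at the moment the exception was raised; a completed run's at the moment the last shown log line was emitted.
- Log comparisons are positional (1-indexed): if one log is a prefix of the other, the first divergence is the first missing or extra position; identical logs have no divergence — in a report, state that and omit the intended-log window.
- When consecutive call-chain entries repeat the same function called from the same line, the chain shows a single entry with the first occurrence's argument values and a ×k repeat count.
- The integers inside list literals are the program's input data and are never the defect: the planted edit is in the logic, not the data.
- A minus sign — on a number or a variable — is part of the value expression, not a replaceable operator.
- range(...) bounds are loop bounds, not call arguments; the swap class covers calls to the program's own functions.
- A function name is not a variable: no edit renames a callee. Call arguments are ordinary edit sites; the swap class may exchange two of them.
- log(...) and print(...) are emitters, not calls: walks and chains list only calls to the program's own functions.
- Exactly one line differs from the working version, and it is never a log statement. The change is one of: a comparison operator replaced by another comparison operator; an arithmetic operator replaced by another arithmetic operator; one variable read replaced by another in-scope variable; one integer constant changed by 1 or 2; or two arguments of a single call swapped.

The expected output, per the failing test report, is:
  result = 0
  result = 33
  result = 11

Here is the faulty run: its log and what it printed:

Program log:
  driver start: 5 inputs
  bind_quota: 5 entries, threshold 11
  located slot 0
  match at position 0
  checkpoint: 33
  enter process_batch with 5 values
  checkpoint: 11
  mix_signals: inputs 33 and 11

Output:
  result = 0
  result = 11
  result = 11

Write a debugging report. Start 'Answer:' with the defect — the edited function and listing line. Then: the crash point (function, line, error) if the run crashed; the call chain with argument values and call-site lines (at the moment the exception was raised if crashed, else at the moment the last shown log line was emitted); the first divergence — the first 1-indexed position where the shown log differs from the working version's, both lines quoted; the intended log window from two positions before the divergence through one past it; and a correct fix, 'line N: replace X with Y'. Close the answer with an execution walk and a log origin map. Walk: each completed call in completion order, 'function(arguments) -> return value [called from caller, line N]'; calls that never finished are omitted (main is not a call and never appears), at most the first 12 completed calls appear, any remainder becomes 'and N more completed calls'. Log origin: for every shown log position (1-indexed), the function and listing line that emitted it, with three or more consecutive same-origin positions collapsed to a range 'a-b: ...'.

Answer: the defect is in main at line 38.
The tell: Log streams are identical — the defect surfaces only in the printed output.
Call chain: main -> mix_signals(33, 11) (called at line 36).
First divergence: none; the two logs match at every position.
Execution walk:
  bind_quota([11, 7, 11, 7, 3], 11) -> 0  [called from scan_readings, line 9]
  scan_readings([11, 7, 11, 7, 3], 11) -> 33  [called from main, line 32]
  process_batch([11, 7, 11, 7, 3]) -> 11  [called from main, line 34]
  mix_signals(33, 11) -> 0  [called from main, line 36]
Log line origins:
  1: logged in main at line 31
  2: logged in bind_quota at line 2
  3: logged in bind_quota at line 5
  4: logged in scan_readings at line 10
  5: logged in main at line 33
  6: logged in process_batch at line 15
  7: logged in main at line 35
  8: logged in mix_signals at line 23
A correct fix: line 38: replace `rate` with `total`.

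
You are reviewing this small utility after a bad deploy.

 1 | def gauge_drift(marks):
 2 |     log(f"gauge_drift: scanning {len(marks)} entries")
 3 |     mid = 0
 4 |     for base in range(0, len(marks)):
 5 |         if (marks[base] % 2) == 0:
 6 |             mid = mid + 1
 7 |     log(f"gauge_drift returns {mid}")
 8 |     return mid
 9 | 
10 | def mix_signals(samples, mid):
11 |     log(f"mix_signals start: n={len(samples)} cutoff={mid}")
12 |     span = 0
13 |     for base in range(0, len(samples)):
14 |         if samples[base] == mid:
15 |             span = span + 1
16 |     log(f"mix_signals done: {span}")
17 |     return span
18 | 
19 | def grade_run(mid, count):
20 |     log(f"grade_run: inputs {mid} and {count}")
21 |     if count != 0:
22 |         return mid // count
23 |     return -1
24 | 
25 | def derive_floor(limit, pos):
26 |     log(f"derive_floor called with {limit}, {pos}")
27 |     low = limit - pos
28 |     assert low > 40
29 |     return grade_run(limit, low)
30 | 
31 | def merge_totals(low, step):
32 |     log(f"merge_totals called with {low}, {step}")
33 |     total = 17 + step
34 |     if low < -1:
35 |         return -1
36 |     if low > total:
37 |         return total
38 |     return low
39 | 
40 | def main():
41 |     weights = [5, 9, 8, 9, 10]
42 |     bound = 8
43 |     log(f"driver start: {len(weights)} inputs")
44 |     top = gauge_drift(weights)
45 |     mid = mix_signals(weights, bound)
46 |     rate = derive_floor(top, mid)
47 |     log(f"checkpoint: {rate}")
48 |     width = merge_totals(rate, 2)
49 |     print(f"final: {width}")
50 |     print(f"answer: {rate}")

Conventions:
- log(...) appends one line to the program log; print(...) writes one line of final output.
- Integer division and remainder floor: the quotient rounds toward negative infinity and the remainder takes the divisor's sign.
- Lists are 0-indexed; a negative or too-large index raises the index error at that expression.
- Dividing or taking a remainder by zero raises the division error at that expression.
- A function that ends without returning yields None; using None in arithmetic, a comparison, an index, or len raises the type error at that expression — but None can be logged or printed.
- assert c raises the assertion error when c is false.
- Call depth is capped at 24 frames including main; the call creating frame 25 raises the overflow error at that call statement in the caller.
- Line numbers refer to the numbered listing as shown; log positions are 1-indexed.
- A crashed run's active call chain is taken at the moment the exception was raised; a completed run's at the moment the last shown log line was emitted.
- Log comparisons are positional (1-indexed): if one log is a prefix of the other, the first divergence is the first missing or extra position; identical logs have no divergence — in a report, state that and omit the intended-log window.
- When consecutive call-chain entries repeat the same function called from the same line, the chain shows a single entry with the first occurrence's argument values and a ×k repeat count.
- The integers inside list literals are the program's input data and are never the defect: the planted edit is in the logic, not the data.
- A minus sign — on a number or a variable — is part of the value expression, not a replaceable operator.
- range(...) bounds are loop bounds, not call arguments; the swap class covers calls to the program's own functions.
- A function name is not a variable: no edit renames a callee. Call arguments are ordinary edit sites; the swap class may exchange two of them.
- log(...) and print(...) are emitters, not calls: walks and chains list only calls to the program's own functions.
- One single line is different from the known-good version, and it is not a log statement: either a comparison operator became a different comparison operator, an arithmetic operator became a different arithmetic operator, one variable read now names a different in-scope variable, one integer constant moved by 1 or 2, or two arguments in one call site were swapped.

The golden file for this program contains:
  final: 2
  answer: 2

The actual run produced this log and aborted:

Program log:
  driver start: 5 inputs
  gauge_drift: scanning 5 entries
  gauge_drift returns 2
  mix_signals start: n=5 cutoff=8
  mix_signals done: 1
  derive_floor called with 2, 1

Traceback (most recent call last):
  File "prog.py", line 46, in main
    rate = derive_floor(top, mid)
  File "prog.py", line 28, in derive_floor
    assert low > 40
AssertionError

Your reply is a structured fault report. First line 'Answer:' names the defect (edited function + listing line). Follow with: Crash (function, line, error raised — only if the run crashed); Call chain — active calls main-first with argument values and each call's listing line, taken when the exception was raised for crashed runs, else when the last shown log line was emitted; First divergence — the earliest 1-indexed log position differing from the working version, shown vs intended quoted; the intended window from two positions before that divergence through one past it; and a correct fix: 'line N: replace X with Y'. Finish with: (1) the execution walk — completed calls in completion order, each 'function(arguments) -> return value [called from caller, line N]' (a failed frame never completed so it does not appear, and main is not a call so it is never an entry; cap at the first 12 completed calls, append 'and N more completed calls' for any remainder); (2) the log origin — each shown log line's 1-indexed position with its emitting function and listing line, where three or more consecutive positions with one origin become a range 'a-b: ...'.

Answer: the defect is in derive_floor at line 28.
The tell: The faulty run's log stops after 6 lines; the working version's next line would be 'grade_run: inputs 2 and 1'.
Crash: derive_floor, line 28, AssertionError.
Call chain: main -> derive_floor(2, 1) (called at line 46).
First divergence: position 7 (shown log ended at 6 lines; the working version continues: 'grade_run: inputs 2 and 1').
Intended log window:
  5: mix_signals done: 1
  6: derive_floor called with 2, 1
  7: grade_run: inputs 2 and 1
  8: checkpoint: 2
Execution walk:
  gauge_drift([5, 9, 8, 9, 10]) -> 2  [called from main, line 44]
  mix_signals([5, 9, 8, 9, 10], 8) -> 1  [called from main, line 45]
Log line origins:
  1 — main, line 43
  2 — gauge_drift, line 2
  3 — gauge_drift, line 7
  4 — mix_signals, line 11
  5 — mix_signals, line 16
  6 — derive_floor, line 26
A correct fix: line 28: replace `>` with `<=`.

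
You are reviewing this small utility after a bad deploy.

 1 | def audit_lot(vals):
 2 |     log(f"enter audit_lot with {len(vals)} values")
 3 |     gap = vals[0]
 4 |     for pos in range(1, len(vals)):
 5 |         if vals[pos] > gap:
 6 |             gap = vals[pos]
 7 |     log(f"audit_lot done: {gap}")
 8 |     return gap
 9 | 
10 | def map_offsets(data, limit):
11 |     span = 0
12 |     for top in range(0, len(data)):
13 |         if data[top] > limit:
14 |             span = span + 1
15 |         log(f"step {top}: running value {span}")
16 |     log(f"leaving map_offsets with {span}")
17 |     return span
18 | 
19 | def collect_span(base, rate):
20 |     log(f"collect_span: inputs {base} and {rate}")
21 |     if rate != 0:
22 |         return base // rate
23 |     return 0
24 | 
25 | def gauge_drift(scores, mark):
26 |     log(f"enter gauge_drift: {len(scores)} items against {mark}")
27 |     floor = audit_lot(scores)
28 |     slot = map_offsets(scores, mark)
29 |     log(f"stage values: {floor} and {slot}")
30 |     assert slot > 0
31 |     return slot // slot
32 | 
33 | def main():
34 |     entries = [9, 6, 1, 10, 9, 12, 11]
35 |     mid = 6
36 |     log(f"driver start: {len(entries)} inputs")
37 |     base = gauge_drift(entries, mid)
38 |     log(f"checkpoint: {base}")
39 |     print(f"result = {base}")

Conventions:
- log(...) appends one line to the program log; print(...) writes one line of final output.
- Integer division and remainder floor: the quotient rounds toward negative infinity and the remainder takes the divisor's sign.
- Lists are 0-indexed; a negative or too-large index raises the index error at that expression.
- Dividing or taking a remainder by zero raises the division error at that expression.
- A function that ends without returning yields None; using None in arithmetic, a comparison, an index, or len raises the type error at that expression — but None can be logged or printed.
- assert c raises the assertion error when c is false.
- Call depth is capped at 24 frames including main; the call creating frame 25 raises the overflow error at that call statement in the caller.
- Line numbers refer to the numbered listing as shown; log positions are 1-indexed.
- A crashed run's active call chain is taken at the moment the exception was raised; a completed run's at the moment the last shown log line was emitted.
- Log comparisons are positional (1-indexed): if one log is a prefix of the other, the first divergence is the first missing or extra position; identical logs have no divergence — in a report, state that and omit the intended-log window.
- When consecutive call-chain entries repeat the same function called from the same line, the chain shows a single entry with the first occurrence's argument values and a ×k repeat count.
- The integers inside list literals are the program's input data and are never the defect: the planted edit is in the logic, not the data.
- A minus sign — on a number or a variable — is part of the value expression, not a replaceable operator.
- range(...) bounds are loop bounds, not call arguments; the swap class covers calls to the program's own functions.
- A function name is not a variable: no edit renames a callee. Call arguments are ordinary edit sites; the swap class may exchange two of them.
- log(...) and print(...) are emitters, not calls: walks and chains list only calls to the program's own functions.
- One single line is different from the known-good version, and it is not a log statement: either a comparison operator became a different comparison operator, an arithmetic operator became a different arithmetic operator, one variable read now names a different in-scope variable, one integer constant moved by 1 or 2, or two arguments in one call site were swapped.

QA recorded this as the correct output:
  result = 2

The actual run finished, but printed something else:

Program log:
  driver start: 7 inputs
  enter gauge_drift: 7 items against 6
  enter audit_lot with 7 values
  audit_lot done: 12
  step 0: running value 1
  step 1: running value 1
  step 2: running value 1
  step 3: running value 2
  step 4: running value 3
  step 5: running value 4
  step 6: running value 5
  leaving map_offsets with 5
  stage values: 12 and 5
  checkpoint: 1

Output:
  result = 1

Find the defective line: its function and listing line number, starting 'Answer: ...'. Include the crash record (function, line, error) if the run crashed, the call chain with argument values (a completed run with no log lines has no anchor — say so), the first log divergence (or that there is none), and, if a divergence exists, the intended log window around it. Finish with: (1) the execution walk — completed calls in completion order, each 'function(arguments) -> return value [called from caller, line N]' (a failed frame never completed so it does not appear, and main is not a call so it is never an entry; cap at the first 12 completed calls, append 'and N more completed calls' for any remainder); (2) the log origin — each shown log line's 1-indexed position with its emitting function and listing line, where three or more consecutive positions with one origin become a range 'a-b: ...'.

Answer: the defect is in gauge_drift at line 31.
Key fact: Log line 14 is where behavior first shows: 'checkpoint: 1' appears instead of 'checkpoint: 2'.
Call chain: main.
First divergence: position 14; shown 'checkpoint: 1' vs intended 'checkpoint: 2'.
Intended log window:
  12: leaving map_offsets with 5
  13: stage values: 12 and 5
  14: checkpoint: 2
Execution walk:
  audit_lot([9, 6, 1, 10, 9, 12, 11]) -> 12  [called from gauge_drift, line 27]
  map_offsets([9, 6, 1, 10, 9, 12, 11], 6) -> 5  [called from gauge_drift, line 28]
  gauge_drift([9, 6, 1, 10, 9, 12, 11], 6) -> 1  [called from main, line 37]
Origin of each log line:
  1: logged in main at line 36
  2: logged in gauge_drift at line 26
  3: logged in audit_lot at line 2
  4: logged in audit_lot at line 7
  5-11: logged in map_offsets at line 15
  12: logged in map_offsets at line 16
  13: logged in gauge_drift at line 29
  14: logged in main at line 38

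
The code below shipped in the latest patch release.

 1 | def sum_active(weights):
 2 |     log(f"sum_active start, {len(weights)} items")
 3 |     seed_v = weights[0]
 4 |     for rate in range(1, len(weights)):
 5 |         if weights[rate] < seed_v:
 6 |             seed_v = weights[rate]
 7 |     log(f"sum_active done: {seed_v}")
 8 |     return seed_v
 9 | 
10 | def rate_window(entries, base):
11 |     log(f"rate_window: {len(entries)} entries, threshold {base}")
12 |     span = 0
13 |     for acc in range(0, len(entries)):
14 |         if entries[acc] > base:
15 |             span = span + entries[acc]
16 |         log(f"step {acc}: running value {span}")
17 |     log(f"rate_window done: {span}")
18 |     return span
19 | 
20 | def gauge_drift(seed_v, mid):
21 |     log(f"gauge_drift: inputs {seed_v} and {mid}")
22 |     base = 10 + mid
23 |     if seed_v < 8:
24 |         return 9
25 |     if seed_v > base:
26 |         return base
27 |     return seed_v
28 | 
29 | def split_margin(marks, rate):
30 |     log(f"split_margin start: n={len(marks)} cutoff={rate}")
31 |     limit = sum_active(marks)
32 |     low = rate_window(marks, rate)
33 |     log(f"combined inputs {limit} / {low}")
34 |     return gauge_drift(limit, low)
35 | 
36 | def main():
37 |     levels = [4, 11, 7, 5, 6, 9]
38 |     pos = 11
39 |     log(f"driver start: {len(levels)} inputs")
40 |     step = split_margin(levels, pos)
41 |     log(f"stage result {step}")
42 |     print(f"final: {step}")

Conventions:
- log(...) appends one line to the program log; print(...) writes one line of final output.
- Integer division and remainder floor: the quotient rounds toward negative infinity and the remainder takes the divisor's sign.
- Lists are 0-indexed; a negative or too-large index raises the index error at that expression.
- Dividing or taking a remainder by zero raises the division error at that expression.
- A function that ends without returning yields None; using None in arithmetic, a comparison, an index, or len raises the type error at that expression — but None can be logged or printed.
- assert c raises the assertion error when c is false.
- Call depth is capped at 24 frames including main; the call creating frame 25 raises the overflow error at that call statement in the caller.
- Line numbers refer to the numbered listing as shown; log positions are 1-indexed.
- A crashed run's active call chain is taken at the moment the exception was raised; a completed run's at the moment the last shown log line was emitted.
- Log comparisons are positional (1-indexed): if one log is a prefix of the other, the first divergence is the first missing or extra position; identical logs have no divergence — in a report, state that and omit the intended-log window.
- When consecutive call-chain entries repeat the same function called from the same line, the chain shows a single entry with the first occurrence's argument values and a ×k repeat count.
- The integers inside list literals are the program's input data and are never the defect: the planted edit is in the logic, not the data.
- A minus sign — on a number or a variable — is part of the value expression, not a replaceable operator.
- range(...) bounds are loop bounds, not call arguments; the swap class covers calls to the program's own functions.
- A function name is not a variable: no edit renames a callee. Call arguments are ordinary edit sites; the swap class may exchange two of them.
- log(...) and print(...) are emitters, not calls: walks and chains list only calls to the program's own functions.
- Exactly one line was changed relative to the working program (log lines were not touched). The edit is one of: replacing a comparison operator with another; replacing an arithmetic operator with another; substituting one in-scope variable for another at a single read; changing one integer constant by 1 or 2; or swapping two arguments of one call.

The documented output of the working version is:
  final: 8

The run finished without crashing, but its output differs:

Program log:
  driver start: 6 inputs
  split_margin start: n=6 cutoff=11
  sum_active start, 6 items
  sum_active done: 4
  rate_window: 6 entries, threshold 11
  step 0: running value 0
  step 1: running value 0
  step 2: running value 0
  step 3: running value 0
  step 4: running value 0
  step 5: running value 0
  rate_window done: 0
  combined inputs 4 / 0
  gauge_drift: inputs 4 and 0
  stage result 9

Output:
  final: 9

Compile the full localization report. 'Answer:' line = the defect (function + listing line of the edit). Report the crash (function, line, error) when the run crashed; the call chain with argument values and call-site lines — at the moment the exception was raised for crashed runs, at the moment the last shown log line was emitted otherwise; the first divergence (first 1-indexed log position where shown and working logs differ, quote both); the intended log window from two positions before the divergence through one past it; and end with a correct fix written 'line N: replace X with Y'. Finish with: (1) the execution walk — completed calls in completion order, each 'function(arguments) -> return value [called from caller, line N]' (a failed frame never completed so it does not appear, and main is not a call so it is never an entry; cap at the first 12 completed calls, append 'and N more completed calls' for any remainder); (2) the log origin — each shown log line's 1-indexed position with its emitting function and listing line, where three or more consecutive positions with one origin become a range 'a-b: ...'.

Answer: the defect is in gauge_drift at line 24.
Core observation: Position 15 is the first bad log line: 'stage result 9' should read 'stage result 8'.
Call chain: main.
First divergence: position 15 — the shown line 'stage result 9' should read 'stage result 8'.
Intended log window:
  13: combined inputs 4 / 0
  14: gauge_drift: inputs 4 and 0
  15: stage result 8
Execution walk:
  sum_active([4, 11, 7, 5, 6, 9]) -> 4  [called from split_margin, line 31]
  rate_window([4, 11, 7, 5, 6, 9], 11) -> 0  [called from split_margin, line 32]
  gauge_drift(4, 0) -> 9  [called from split_margin, line 34]
  split_margin([4, 11, 7, 5, 6, 9], 11) -> 9  [called from main, line 40]
Log line origins:
  1 — main, line 39
  2 — split_margin, line 30
  3 — sum_active, line 2
  4 — sum_active, line 7
  5 — rate_window, line 11
  6-11 — rate_window, line 16
  12 — rate_window, line 17
  13 — split_margin, line 33
  14 — gauge_drift, line 21
  15 — main, line 41
A correct fix: line 24: replace `9` with `8`.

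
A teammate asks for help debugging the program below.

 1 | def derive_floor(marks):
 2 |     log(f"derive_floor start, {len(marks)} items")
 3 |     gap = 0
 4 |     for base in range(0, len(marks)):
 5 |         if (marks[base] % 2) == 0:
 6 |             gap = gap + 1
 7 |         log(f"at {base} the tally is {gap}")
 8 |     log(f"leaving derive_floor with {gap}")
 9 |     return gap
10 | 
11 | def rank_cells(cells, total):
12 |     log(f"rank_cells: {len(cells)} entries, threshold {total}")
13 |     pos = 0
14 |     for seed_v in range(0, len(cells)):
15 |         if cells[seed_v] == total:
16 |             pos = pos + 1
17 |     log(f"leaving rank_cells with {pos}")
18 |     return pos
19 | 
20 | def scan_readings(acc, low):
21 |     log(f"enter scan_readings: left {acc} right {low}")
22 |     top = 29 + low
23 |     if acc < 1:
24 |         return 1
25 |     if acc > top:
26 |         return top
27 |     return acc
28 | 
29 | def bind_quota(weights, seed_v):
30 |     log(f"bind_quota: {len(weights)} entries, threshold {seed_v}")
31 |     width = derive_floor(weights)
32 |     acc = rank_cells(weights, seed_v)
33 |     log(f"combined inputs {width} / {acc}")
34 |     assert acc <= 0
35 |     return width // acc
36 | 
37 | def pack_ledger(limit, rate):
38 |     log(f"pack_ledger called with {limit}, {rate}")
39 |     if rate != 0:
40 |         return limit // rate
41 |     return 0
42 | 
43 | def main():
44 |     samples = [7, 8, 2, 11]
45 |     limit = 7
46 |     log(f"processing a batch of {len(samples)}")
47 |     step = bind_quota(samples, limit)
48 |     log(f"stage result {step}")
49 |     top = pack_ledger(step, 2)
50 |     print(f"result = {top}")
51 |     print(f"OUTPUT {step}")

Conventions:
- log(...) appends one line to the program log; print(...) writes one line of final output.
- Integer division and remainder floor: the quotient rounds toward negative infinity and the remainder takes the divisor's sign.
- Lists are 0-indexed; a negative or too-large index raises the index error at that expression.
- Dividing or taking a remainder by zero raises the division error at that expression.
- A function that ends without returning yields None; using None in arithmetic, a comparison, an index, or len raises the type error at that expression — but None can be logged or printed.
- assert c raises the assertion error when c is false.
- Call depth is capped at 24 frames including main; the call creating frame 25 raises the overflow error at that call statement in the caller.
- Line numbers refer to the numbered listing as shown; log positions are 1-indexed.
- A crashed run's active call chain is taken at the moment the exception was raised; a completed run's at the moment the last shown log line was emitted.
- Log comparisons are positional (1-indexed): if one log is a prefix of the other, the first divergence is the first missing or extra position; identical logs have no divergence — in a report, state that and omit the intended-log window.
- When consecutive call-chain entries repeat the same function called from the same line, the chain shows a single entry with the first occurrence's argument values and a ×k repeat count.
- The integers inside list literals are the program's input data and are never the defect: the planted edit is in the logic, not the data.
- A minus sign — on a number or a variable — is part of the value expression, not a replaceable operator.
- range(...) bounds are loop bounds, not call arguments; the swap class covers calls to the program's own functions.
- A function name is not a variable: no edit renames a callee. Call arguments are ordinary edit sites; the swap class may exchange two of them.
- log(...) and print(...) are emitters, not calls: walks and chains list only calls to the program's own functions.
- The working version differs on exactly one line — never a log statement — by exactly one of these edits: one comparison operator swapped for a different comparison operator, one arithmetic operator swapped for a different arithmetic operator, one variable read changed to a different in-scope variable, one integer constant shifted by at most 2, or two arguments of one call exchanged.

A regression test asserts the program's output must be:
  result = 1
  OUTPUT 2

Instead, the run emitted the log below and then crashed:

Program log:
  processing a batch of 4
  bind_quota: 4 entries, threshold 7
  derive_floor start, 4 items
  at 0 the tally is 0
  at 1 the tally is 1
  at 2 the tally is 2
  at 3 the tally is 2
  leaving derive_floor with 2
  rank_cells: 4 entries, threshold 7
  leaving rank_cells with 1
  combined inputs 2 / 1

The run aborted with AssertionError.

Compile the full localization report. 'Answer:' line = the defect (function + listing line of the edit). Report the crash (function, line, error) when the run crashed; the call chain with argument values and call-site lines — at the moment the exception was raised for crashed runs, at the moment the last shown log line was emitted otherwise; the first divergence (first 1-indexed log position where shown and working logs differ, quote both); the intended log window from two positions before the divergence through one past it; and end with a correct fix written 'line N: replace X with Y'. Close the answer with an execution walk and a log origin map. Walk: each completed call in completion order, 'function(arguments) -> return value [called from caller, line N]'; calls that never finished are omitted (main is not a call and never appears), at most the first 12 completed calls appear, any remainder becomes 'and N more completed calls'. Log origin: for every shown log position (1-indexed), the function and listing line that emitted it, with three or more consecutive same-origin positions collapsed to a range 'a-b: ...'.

Answer: the defect is in bind_quota at line 34.
Key fact: A complete run would log 'stage result 2' next, but this one stopped at 11 lines.
Crash: bind_quota, line 34, AssertionError.
Call chain: main -> bind_quota([7, 8, 2, 11], 7) (called at line 47).
First divergence: position 12; the shown log stops at 11 lines while the working version next logs 'stage result 2'.
Intended log window:
  10: leaving rank_cells with 1
  11: combined inputs 2 / 1
  12: stage result 2
  13: pack_ledger called with 2, 2
Execution walk:
  derive_floor([7, 8, 2, 11]) -> 2  [called from bind_quota, line 31]
  rank_cells([7, 8, 2, 11], 7) -> 1  [called from bind_quota, line 32]
Log line origins:
  1: from main, line 46
  2: from bind_quota, line 30
  3: from derive_floor, line 2
  4-7: from derive_floor, line 7
  8: from derive_floor, line 8
  9: from rank_cells, line 12
  10: from rank_cells, line 17
  11: from bind_quota, line 33
A correct fix: line 34: replace `<=` with `>`.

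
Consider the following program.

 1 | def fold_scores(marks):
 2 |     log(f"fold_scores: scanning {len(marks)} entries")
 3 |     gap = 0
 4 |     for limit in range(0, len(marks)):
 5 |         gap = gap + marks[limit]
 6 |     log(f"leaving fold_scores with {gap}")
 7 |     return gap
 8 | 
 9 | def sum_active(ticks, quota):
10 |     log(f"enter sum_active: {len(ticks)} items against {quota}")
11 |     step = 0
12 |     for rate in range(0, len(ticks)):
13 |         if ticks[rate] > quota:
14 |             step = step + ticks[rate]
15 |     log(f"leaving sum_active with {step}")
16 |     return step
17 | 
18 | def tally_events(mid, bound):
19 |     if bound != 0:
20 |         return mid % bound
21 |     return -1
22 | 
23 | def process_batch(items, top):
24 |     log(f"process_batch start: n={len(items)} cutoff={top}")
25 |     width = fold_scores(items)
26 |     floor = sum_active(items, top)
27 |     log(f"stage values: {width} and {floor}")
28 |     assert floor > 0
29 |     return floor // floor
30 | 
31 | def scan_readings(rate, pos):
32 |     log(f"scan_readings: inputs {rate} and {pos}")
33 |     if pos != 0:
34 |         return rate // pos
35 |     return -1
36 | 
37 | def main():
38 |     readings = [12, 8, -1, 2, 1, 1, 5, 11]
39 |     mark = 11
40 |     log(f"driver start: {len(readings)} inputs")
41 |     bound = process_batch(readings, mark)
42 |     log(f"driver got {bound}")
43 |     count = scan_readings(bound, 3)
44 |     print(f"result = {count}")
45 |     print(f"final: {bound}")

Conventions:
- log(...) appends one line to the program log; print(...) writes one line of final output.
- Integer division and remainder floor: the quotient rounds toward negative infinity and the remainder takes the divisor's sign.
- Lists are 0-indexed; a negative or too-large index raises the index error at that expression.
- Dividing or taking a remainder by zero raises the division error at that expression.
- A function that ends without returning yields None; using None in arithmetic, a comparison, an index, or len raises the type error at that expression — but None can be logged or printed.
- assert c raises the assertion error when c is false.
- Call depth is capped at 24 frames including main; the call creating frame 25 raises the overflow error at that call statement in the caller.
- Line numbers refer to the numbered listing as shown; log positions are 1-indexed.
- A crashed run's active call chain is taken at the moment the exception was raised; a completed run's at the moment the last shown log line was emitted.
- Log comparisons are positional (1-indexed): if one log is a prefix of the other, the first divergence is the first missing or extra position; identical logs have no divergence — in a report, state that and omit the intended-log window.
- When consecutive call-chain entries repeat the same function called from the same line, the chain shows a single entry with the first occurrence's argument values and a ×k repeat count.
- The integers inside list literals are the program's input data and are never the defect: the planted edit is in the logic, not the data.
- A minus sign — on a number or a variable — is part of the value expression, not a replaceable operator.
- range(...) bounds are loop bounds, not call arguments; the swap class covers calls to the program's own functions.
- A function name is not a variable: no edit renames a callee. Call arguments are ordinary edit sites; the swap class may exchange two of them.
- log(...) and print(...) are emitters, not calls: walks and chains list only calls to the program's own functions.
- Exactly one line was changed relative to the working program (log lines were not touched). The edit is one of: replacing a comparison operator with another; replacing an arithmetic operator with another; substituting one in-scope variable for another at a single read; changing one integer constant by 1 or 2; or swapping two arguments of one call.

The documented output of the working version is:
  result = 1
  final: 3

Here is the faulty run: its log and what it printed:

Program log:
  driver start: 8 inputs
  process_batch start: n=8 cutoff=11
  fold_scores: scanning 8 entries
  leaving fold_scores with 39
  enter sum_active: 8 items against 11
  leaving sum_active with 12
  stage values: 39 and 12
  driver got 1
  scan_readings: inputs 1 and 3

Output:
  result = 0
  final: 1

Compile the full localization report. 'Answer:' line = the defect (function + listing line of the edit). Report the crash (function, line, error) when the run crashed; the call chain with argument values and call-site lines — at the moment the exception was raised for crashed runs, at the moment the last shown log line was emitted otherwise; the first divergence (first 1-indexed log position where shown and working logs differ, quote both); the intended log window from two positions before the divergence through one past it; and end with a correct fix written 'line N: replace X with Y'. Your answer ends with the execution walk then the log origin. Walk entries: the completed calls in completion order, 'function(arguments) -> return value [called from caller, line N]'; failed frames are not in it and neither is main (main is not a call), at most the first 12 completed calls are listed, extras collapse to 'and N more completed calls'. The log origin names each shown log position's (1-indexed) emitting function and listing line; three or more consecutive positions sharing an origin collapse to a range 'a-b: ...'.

Answer: the defect is in process_batch at line 29.
Key fact: Log line 8 is where behavior first shows: 'driver got 1' appears instead of 'driver got 3'.
Call chain: main -> scan_readings(1, 3) (called at line 43).
First divergence: position 8 — shown 'driver got 1', intended 'driver got 3'.
Intended log window:
  6: leaving sum_active with 12
  7: stage values: 39 and 12
  8: driver got 3
  9: scan_readings: inputs 3 and 3
Execution walk:
  fold_scores([12, 8, -1, 2, 1, 1, 5, 11]) -> 39  [called from process_batch, line 25]
  sum_active([12, 8, -1, 2, 1, 1, 5, 11], 11) -> 12  [called from process_batch, line 26]
  process_batch([12, 8, -1, 2, 1, 1, 5, 11], 11) -> 1  [called from main, line 41]
  scan_readings(1, 3) -> 0  [called from main, line 43]
Log origins:
  1 — main, line 40
  2 — process_batch, line 24
  3 — fold_scores, line 2
  4 — fold_scores, line 6
  5 — sum_active, line 10
  6 — sum_active, line 15
  7 — process_batch, line 27
  8 — main, line 42
  9 — scan_readings, line 32
A correct fix: line 29: replace `floor // floor` with `width // floor`.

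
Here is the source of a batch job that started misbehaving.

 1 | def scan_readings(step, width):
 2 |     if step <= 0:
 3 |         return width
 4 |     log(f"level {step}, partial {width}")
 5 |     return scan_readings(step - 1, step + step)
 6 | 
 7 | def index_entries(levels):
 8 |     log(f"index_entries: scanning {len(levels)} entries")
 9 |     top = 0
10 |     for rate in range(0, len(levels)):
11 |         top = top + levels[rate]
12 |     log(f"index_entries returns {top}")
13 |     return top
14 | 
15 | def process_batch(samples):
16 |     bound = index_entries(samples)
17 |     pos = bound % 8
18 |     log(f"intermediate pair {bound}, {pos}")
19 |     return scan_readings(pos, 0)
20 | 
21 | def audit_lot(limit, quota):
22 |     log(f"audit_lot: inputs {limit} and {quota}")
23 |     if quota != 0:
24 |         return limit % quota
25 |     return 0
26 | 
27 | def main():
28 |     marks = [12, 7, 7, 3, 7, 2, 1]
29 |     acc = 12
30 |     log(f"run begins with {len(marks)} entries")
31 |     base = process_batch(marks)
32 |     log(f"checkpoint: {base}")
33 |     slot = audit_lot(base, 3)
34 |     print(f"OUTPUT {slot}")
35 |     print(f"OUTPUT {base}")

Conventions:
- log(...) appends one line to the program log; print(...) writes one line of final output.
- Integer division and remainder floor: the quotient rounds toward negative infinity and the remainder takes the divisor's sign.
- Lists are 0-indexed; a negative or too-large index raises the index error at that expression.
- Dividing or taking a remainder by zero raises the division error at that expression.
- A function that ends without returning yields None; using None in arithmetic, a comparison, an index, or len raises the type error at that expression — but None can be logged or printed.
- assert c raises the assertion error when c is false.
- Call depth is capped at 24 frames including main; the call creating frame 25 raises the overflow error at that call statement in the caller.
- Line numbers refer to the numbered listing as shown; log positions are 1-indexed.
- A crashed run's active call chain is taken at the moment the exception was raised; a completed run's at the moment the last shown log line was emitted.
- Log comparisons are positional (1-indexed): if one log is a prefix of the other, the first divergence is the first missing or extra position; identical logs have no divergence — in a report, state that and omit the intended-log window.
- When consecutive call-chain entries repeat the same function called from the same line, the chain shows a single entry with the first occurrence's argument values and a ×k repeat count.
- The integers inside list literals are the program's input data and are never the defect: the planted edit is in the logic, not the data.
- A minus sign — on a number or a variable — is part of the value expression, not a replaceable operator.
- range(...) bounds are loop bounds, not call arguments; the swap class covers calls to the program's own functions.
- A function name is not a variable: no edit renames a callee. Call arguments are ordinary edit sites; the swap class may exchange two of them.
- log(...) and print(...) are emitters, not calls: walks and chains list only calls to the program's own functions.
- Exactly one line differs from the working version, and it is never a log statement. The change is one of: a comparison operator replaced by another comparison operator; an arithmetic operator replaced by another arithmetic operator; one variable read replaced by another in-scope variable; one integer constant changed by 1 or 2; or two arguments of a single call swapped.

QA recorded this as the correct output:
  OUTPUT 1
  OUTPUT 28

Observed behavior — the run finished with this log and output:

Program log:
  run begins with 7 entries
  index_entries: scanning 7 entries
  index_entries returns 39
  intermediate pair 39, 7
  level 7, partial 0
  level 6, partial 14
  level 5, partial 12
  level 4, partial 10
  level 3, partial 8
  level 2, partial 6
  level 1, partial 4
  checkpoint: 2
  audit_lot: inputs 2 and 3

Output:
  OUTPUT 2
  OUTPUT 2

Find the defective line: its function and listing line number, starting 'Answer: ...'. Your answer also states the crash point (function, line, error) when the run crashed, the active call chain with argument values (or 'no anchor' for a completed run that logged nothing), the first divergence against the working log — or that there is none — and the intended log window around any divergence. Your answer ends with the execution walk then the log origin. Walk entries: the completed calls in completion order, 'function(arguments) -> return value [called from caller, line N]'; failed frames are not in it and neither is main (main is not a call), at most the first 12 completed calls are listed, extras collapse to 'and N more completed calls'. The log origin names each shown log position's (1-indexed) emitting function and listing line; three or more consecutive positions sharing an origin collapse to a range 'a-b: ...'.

Answer: the defect is in scan_readings at line 5.
Key observation: Position 6 is the first bad log line: 'level 6, partial 14' should read 'level 6, partial 7'.
Call chain: main -> audit_lot(2, 3) (called at line 33).
First divergence: position 6 — shown 'level 6, partial 14', intended 'level 6, partial 7'.
Intended log window:
  4: intermediate pair 39, 7
  5: level 7, partial 0
  6: level 6, partial 7
  7: level 5, partial 13
Execution walk:
  index_entries([12, 7, 7, 3, 7, 2, 1]) -> 39  [called from process_batch, line 16]
  scan_readings(0, 2) -> 2  [called from scan_readings, line 5]
  scan_readings(1, 4) -> 2  [called from scan_readings, line 5]
  scan_readings(2, 6) -> 2  [called from scan_readings, line 5]
  scan_readings(3, 8) -> 2  [called from scan_readings, line 5]
  scan_readings(4, 10) -> 2  [called from scan_readings, line 5]
  scan_readings(5, 12) -> 2  [called from scan_readings, line 5]
  scan_readings(6, 14) -> 2  [called from scan_readings, line 5]
  scan_readings(7, 0) -> 2  [called from process_batch, line 19]
  process_batch([12, 7, 7, 3, 7, 2, 1]) -> 2  [called from main, line 31]
  audit_lot(2, 3) -> 2  [called from main, line 33]
Log origins:
  1: from main, line 30
  2: from index_entries, line 8
  3: from index_entries, line 12
  4: from process_batch, line 18
  5-11: from scan_readings, line 4
  12: from main, line 32
  13: from audit_lot, line 22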